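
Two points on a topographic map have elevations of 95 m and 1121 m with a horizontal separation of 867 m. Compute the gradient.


gradient = (1121 - 95) / 867 = 1026 / 867 = 1.1834

1.1834


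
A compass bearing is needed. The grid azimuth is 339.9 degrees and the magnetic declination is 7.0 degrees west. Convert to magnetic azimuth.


magnetic azimuth = grid azimuth - declination (east +ve)
mag_az = 339.9 - -7.0 = 346.9 degrees

346.9 degrees


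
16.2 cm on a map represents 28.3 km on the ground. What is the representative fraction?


ground = 28.3 km = 2830000 cm; RF denominator = ground / map = 2830000 / 16.2 ≈ 174691; RF = 1:174691

1:174691


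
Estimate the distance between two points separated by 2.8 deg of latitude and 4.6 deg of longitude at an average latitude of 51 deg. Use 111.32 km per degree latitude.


dlat_km = 2.8 * 111.32 = 311.696
dlon_km = 4.6 * 111.32 * cos(51) ≈ 322.257
dist = sqrt(311.696^2 + 322.257^2) ≈ 448.3 km

448.3 km


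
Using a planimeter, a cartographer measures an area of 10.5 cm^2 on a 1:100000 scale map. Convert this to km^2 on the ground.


ground_area = 10.5 * (100000/100)^2 = 10500000.0 m^2 = 10.5 km^2

10.5 km^2


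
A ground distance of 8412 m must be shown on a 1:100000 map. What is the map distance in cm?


map_cm = 8412 * 100 / 100000 = 8.412 cm ≈ 8.41 cm

8.41 cm


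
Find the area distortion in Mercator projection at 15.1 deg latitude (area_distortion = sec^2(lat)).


area_distortion = 1/cos^2(15.1) = 1.073

1.073


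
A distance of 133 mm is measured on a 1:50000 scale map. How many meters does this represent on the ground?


ground = 133 mm * 50000 / 1000 = 6650.0 m

6650.0 m


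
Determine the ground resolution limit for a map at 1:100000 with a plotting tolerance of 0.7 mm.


ground = 0.7 mm * 100000 / 1000 = 70.0 m

70.0 m


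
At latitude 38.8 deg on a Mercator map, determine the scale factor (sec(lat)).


SF = 1 / cos(38.8) = 1 / 0.779338 = 1.283

1.283


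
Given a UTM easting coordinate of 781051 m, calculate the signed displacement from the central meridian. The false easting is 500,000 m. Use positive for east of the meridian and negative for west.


displacement = 781051 - 500000 = 281051 m

281051 m


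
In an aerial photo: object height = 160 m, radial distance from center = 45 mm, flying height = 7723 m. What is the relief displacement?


d = h * r / H = 160 * 45 / 7723 = 0.93 mm

0.93 mm


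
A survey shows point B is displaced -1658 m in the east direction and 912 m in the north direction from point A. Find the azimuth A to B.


az = atan2(-1658, 912) = -61.2 deg
adjusted to 0-360: 298.8 degrees

298.8 degrees


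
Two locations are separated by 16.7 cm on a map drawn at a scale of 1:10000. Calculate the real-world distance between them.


ground = 16.7 cm * 10000 / 100 = 1670.0 m = 1.67 km

1.67 km


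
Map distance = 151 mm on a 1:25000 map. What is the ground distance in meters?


ground = 151 mm * 25000 / 1000 = 3775.0 m

3775.0 m


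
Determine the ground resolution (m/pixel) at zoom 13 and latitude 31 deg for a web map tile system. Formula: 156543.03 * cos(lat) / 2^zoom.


res = 156543.03 * cos(31) / 2^13 = 156543.03 * 0.8571673 / 8192 = 16.38 m/pixel

16.38 m/pixel


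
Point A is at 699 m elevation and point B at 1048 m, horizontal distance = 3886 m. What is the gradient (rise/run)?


gradient = (1048 - 699) / 3886 = 349 / 3886 = 0.0898

0.0898


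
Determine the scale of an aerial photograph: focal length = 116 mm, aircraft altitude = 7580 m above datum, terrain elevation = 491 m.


scale = f / (H - h) = 116 mm / 7089 m = 116 / 7089000 = 1:61112

1:61112


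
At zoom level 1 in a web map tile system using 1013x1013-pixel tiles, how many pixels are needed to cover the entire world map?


tiles per axis = 2^1 = 2
total tiles = 2^2 = 4
pixels per axis = 2 * 1013 = 2026
total pixels = 2026^2 = 4104676

4104676 pixels


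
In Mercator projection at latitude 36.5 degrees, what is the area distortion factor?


area_distortion = 1/cos^2(36.5) = 1.548

1.548


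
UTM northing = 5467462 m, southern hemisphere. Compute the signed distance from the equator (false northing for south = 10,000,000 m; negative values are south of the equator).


For southern: actual = 5467462 - 10000000 = -4532538 m

-4532538 m


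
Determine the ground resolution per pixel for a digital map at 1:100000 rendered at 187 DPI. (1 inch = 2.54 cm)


pixel_cm = 2.54 / 187 ≈ 0.013583 cm
ground = pixel_cm * 100000 / 100 = 2.54 * 100000 / (187 * 100) = 254000 / 18700 ≈ 13.58 m

13.58 m


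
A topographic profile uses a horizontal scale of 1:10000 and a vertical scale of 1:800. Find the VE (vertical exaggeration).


VE = horizontal_scale / vertical_scale = 10000 / 800 = 12.5

12.5x


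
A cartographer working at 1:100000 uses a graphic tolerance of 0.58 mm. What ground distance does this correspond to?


ground = 0.58 mm * 100000 / 1000 = 58.0 m

58.0 m


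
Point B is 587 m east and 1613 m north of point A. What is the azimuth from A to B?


az = atan2(587, 1613) = 20.0 deg
adjusted to 0-360: 20.0 degrees

20.0 degrees


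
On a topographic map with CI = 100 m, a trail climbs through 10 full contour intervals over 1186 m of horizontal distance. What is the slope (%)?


elevation change = 10 * 100 = 1000 m
slope = 1000 / 1186 * 100 = 84.3%

84.3%


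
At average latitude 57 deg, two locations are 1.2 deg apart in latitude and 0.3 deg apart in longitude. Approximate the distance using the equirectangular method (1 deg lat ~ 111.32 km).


dlat_km = 1.2 * 111.32 = 133.584
dlon_km = 0.3 * 111.32 * cos(57) ≈ 18.189
dist = sqrt(133.584^2 + 18.189^2) ≈ 134.8 km

134.8 km


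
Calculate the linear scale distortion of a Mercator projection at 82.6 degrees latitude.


SF = 1 / cos(82.6) = 1 / 0.128796 = 7.764

7.764


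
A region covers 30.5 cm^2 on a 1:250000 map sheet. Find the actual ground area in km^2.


ground_area = 30.5 * (250000/100)^2 = 190625000.0 m^2 = 190.625 km^2

190.625 km^2


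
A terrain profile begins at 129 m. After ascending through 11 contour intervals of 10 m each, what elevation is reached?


elevation = 129 + 11 * 10 = 239 m

239 m


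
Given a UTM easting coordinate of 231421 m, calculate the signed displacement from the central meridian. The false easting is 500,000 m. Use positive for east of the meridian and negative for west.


displacement = 231421 - 500000 = -268579 m

-268579 m


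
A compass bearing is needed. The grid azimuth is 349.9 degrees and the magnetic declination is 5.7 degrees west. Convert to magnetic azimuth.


magnetic azimuth = grid azimuth - declination (east +ve)
mag_az = 349.9 - -5.7 = 355.6 degrees

355.6 degrees


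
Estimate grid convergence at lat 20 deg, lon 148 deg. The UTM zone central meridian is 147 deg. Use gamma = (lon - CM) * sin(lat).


gamma = (148 - 147) * sin(20) = 1 * 0.34202 = 0.342 degrees

0.342 degrees


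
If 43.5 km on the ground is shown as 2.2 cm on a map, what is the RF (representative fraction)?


ground = 43.5 km = 4350000 cm; RF denominator = ground / map = 4350000 / 2.2 ≈ 1977273; RF = 1:1977273

1:1977273


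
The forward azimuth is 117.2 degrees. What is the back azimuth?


back azimuth = (117.2 + 180) mod 360 = 297.2 degrees

297.2 degrees


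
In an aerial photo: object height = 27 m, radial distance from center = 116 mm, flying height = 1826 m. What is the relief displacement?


d = h * r / H = 27 * 116 / 1826 = 1.72 mm

1.72 mm


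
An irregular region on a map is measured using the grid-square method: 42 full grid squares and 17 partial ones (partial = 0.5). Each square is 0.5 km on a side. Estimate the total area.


effective squares = 42 + 17 * 0.5 = 50.5
area = 50.5 * 0.25 = 12.625 km^2

12.625 km^2


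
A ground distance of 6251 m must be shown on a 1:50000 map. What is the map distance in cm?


map_cm = 6251 * 100 / 50000 = 12.502 cm ≈ 12.5 cm

12.5 cm


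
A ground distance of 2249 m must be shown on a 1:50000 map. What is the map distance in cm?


map_cm = 2249 * 100 / 50000 = 4.498 cm ≈ 4.5 cm

4.5 cm


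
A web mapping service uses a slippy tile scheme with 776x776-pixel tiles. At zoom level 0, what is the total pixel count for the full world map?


tiles per axis = 2^0 = 1
total tiles = 1^2 = 1
pixels per axis = 1 * 776 = 776
total pixels = 776^2 = 602176

602176 pixels


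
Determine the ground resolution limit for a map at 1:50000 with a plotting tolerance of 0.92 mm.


ground = 0.92 mm * 50000 / 1000 = 46.0 m

46.0 m


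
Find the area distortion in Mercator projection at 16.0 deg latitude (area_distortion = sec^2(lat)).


area_distortion = 1/cos^2(16.0) = 1.082

1.082


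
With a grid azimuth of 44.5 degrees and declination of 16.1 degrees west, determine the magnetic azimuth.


magnetic azimuth = grid azimuth - declination (east +ve)
mag_az = 44.5 - -16.1 = 60.6 degrees

60.6 degrees


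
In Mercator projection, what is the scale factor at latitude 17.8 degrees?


SF = 1 / cos(17.8) = 1 / 0.952129 = 1.05

1.05


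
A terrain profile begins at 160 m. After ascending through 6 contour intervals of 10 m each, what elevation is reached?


elevation = 160 + 6 * 10 = 220 m

220 m


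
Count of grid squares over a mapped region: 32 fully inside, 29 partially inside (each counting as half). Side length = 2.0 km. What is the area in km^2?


effective squares = 32 + 29 * 0.5 = 46.5
area = 46.5 * 4.0 = 186.0 km^2

186.0 km^2


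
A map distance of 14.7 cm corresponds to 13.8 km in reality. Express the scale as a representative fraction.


ground = 13.8 km = 1380000 cm; RF denominator = ground / map = 1380000 / 14.7 ≈ 93878; RF = 1:93878

1:93878


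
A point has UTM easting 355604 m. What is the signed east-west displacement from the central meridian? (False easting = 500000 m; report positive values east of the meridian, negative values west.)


displacement = 355604 - 500000 = -144396 m

-144396 m


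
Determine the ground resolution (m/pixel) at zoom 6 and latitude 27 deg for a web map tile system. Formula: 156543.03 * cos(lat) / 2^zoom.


res = 156543.03 * cos(27) / 2^6 = 156543.03 * 0.89100652 / 64 = 2179.39 m/pixel

2179.39 m/pixel


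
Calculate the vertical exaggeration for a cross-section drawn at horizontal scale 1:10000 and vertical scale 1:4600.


VE = horizontal_scale / vertical_scale = 10000 / 4600 ≈ 2.2

2.2x


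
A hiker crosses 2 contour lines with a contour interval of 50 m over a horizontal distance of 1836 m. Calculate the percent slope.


elevation change = 2 * 50 = 100 m
slope = 100 / 1836 * 100 = 5.4%

5.4%


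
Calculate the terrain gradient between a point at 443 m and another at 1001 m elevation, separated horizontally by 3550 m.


gradient = (1001 - 443) / 3550 = 558 / 3550 = 0.1572

0.1572


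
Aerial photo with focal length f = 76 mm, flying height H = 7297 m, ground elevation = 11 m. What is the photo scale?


scale = f / (H - h) = 76 mm / 7286 m = 76 / 7286000 = 1:95868

1:95868


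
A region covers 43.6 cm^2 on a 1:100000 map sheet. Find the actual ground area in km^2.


ground_area = 43.6 * (100000/100)^2 = 43600000.0 m^2 = 43.6 km^2

43.6 km^2


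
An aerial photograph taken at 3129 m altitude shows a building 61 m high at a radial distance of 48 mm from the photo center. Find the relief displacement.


d = h * r / H = 61 * 48 / 3129 = 0.94 mm

0.94 mm


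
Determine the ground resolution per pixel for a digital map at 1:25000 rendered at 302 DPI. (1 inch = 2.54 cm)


pixel_cm = 2.54 / 302 ≈ 0.008411 cm
ground = pixel_cm * 25000 / 100 = 2.54 * 25000 / (302 * 100) = 63500 / 30200 ≈ 2.1 m

2.1 m


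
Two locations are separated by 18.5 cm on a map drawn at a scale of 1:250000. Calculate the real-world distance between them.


ground = 18.5 cm * 250000 / 100 = 46250.0 m = 46.25 km

46.25 km


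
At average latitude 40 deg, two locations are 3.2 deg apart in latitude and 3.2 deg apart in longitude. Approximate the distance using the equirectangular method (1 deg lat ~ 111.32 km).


dlat_km = 3.2 * 111.32 = 356.224
dlon_km = 3.2 * 111.32 * cos(40) ≈ 272.883
dist = sqrt(356.224^2 + 272.883^2) ≈ 448.7 km

448.7 km


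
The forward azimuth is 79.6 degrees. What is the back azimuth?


back azimuth = (79.6 + 180) mod 360 = 259.6 degrees

259.6 degrees


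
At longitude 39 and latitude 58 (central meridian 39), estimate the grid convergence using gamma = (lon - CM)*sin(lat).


gamma = (39 - 39) * sin(58) = 0 * 0.848048 = 0.0 degrees

0.0 degrees


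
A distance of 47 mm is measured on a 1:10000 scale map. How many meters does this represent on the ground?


ground = 47 mm * 10000 / 1000 = 470.0 m

470.0 m


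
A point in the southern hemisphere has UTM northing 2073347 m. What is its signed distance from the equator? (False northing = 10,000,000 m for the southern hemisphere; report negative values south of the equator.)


For southern: actual = 2073347 - 10000000 = -7926653 m

-7926653 m


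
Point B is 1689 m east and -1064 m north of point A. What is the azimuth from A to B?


az = atan2(1689, -1064) = 122.2 deg
adjusted to 0-360: 122.2 degrees

122.2 degrees


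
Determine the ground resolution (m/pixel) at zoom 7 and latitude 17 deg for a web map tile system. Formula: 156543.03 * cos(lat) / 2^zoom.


res = 156543.03 * cos(17) / 2^7 = 156543.03 * 0.95630476 / 128 = 1169.55 m/pixel

1169.55 m/pixel


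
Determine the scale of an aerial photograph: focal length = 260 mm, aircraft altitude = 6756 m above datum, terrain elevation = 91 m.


scale = f / (H - h) = 260 mm / 6665 m = 260 / 6665000 = 1:25635

1:25635


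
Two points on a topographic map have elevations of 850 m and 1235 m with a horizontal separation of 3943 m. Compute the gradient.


gradient = (1235 - 850) / 3943 = 385 / 3943 = 0.0976

0.0976


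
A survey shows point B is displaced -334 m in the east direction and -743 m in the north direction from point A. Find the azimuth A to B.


az = atan2(-334, -743) = -155.8 deg
adjusted to 0-360: 204.2 degrees

204.2 degrees


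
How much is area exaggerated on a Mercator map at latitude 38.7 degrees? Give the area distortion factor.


area_distortion = 1/cos^2(38.7) = 1.642

1.642


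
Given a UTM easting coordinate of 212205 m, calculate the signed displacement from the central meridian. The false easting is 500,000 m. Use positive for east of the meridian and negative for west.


displacement = 212205 - 500000 = -287795 m

-287795 m


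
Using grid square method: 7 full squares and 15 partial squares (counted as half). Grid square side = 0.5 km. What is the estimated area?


effective squares = 7 + 15 * 0.5 = 14.5
area = 14.5 * 0.25 = 3.625 km^2

3.625 km^2


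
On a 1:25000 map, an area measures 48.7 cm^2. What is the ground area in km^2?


ground_area = 48.7 * (25000/100)^2 = 3043750.0 m^2 = 3.04375 km^2 ≈ 3.044 km^2

3.044 km^2


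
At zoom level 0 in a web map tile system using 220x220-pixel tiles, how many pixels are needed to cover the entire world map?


tiles per axis = 2^0 = 1
total tiles = 1^2 = 1
pixels per axis = 1 * 220 = 220
total pixels = 220^2 = 48400

48400 pixels


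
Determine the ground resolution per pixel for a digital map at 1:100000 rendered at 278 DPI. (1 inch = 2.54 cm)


pixel_cm = 2.54 / 278 ≈ 0.009137 cm
ground = pixel_cm * 100000 / 100 = 2.54 * 100000 / (278 * 100) = 254000 / 27800 ≈ 9.14 m

9.14 m


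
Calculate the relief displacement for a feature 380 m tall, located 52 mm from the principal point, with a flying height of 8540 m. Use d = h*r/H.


d = h * r / H = 380 * 52 / 8540 = 2.31 mm

2.31 mm


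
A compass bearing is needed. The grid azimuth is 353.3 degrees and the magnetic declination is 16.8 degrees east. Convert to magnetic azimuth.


magnetic azimuth = grid azimuth - declination (east +ve)
mag_az = 353.3 - 16.8 = 336.5 degrees

336.5 degrees


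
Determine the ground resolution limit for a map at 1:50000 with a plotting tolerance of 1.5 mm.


ground = 1.5 mm * 50000 / 1000 = 75.0 m

75.0 m


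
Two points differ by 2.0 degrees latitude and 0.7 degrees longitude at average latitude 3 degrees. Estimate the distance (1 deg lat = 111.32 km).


dlat_km = 2.0 * 111.32 = 222.64
dlon_km = 0.7 * 111.32 * cos(3) ≈ 77.817
dist = sqrt(222.64^2 + 77.817^2) ≈ 235.8 km

235.8 km


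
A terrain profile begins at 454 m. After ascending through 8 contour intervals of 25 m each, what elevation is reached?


elevation = 454 + 8 * 25 = 654 m

654 m


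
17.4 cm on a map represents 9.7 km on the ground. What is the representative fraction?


ground = 9.7 km = 970000 cm; RF denominator = ground / map = 970000 / 17.4 ≈ 55747; RF = 1:55747

1:55747


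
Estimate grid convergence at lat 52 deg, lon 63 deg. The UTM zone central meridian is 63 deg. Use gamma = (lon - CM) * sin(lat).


gamma = (63 - 63) * sin(52) = 0 * 0.788011 = 0.0 degrees

0.0 degrees


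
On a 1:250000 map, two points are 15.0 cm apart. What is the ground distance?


ground = 15.0 cm * 250000 / 100 = 37500.0 m = 37.5 km

37.5 km


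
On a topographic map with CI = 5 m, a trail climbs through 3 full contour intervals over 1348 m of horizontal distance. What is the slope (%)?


elevation change = 3 * 5 = 15 m
slope = 15 / 1348 * 100 = 1.1%

1.1%


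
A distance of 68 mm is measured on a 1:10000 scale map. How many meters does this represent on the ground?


ground = 68 mm * 10000 / 1000 = 680.0 m

680.0 m


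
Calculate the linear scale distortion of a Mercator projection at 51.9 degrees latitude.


SF = 1 / cos(51.9) = 1 / 0.617036 = 1.621

1.621


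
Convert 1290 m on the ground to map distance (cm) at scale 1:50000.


map_cm = 1290 * 100 / 50000 = 2.58 cm

2.58 cm


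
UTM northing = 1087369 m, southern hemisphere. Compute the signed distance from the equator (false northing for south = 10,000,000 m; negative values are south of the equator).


For southern: actual = 1087369 - 10000000 = -8912631 m

-8912631 m


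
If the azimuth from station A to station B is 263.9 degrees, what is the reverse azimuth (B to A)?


back azimuth = (263.9 + 180) mod 360 = 83.9 degrees

83.9 degrees


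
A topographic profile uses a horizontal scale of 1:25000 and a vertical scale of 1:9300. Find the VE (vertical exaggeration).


VE = horizontal_scale / vertical_scale = 25000 / 9300 ≈ 2.7

2.7x


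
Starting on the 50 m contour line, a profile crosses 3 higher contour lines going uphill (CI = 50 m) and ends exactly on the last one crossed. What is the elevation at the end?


elevation = 50 + 3 * 50 = 200 m

200 m


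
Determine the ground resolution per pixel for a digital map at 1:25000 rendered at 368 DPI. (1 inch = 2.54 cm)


pixel_cm = 2.54 / 368 ≈ 0.006902 cm
ground = pixel_cm * 25000 / 100 = 2.54 * 25000 / (368 * 100) = 63500 / 36800 ≈ 1.73 m

1.73 m


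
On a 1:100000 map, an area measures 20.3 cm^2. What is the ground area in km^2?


ground_area = 20.3 * (100000/100)^2 = 20300000.0 m^2 = 20.3 km^2

20.3 km^2


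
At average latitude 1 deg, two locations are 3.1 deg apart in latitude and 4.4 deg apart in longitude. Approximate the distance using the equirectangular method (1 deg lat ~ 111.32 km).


dlat_km = 3.1 * 111.32 = 345.092
dlon_km = 4.4 * 111.32 * cos(1) ≈ 489.733
dist = sqrt(345.092^2 + 489.733^2) ≈ 599.1 km

599.1 km


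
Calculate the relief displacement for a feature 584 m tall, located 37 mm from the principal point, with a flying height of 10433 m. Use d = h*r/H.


d = h * r / H = 584 * 37 / 10433 = 2.07 mm

2.07 mm


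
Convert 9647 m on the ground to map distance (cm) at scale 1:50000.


map_cm = 9647 * 100 / 50000 = 19.294 cm ≈ 19.29 cm

19.29 cm


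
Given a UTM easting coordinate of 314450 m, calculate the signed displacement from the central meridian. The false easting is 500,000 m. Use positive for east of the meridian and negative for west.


displacement = 314450 - 500000 = -185550 m

-185550 m


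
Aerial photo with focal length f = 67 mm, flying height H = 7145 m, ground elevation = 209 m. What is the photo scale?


scale = f / (H - h) = 67 mm / 6936 m = 67 / 6936000 = 1:103522

1:103522


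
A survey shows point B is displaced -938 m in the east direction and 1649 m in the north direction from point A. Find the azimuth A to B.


az = atan2(-938, 1649) = -29.6 deg
adjusted to 0-360: 330.4 degrees

330.4 degrees


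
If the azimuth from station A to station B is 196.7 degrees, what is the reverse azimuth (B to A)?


back azimuth = (196.7 + 180) mod 360 = 16.7 degrees

16.7 degrees


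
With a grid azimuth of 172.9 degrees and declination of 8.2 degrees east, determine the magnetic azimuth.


magnetic azimuth = grid azimuth - declination (east +ve)
mag_az = 172.9 - 8.2 = 164.7 degrees

164.7 degrees


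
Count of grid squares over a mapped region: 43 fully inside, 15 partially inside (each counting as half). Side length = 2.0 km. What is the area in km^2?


effective squares = 43 + 15 * 0.5 = 50.5
area = 50.5 * 4.0 = 202.0 km^2

202.0 km^2


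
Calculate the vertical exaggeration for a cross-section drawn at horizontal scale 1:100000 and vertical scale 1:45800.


VE = horizontal_scale / vertical_scale = 100000 / 45800 ≈ 2.2

2.2x


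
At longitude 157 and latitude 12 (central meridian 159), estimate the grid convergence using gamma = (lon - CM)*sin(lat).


gamma = (157 - 159) * sin(12) = -2 * 0.207912 = -0.416 degrees

-0.416 degrees


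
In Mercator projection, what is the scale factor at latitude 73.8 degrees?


SF = 1 / cos(73.8) = 1 / 0.278991 = 3.584

3.584


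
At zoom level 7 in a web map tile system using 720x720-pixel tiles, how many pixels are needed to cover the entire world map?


tiles per axis = 2^7 = 128
total tiles = 128^2 = 16384
pixels per axis = 128 * 720 = 92160
total pixels = 92160^2 = 8493465600

8493465600 pixels


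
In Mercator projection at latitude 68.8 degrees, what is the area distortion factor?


area_distortion = 1/cos^2(68.8) = 7.647

7.647


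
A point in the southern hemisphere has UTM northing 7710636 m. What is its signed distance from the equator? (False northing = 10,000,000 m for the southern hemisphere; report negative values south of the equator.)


For southern: actual = 7710636 - 10000000 = -2289364 m

-2289364 m


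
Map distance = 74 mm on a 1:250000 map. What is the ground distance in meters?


ground = 74 mm * 250000 / 1000 = 18500.0 m

18500.0 m


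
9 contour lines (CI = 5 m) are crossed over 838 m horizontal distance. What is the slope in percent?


elevation change = 9 * 5 = 45 m
slope = 45 / 838 * 100 = 5.4%

5.4%


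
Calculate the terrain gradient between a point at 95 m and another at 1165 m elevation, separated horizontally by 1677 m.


gradient = (1165 - 95) / 1677 = 1070 / 1677 = 0.638

0.638


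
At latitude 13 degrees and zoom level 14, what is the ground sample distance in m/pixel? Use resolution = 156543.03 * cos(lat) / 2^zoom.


res = 156543.03 * cos(13) / 2^14 = 156543.03 * 0.97437006 / 16384 = 9.31 m/pixel

9.31 m/pixel


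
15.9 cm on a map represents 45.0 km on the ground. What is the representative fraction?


ground = 45.0 km = 4500000 cm; RF denominator = ground / map = 4500000 / 15.9 ≈ 283019; RF = 1:283019

1:283019


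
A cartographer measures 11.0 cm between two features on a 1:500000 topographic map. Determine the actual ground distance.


ground = 11.0 cm * 500000 / 100 = 55000.0 m = 55.0 km

55.0 km


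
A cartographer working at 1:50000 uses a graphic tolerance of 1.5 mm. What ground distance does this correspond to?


ground = 1.5 mm * 50000 / 1000 = 75.0 m

75.0 m


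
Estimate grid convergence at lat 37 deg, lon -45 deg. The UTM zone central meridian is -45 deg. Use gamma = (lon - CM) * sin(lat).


gamma = (-45 - -45) * sin(37) = 0 * 0.601815 = 0.0 degrees

0.0 degrees


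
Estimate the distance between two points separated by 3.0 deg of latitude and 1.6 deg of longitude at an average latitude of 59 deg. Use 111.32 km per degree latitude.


dlat_km = 3.0 * 111.32 = 333.96
dlon_km = 1.6 * 111.32 * cos(59) ≈ 91.734
dist = sqrt(333.96^2 + 91.734^2) ≈ 346.3 km

346.3 km


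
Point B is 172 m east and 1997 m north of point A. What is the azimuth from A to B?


az = atan2(172, 1997) = 4.9 deg
adjusted to 0-360: 4.9 degrees

4.9 degrees


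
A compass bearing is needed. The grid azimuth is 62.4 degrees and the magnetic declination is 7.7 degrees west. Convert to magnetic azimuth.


magnetic azimuth = grid azimuth - declination (east +ve)
mag_az = 62.4 - -7.7 = 70.1 degrees

70.1 degrees


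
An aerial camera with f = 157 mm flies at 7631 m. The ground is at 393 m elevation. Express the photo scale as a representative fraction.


scale = f / (H - h) = 157 mm / 7238 m = 157 / 7238000 = 1:46102

1:46102


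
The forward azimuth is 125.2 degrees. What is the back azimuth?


back azimuth = (125.2 + 180) mod 360 = 305.2 degrees

305.2 degrees


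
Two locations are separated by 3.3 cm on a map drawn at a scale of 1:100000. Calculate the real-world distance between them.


ground = 3.3 cm * 100000 / 100 = 3300.0 m = 3.3 km

3.3 km


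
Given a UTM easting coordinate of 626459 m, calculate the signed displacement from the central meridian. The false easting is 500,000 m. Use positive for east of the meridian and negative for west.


displacement = 626459 - 500000 = 126459 m

126459 m


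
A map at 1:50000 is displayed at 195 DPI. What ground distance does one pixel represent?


pixel_cm = 2.54 / 195 ≈ 0.013026 cm
ground = pixel_cm * 50000 / 100 = 2.54 * 50000 / (195 * 100) = 127000 / 19500 ≈ 6.51 m

6.51 m


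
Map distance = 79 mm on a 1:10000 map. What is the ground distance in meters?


ground = 79 mm * 10000 / 1000 = 790.0 m

790.0 m


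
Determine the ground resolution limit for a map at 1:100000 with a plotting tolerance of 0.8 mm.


ground = 0.8 mm * 100000 / 1000 = 80.0 m

80.0 m


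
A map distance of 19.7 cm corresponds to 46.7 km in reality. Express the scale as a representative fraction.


ground = 46.7 km = 4670000 cm; RF denominator = ground / map = 4670000 / 19.7 ≈ 237056; RF = 1:237056

1:237056


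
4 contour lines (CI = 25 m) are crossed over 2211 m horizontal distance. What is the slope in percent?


elevation change = 4 * 25 = 100 m
slope = 100 / 2211 * 100 = 4.5%

4.5%


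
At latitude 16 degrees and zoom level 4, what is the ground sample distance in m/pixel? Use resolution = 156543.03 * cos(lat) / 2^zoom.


res = 156543.03 * cos(16) / 2^4 = 156543.03 * 0.9612617 / 16 = 9404.93 m/pixel

9404.93 m/pixel


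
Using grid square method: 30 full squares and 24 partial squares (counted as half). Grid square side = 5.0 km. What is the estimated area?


effective squares = 30 + 24 * 0.5 = 42.0
area = 42.0 * 25.0 = 1050.0 km^2

1050.0 km^2


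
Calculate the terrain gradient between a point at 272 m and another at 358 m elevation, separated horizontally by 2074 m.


gradient = (358 - 272) / 2074 = 86 / 2074 = 0.0415

0.0415


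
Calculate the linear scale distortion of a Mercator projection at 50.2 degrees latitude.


SF = 1 / cos(50.2) = 1 / 0.64011 = 1.562

1.562


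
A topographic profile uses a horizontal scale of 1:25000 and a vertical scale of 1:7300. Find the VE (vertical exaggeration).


VE = horizontal_scale / vertical_scale = 25000 / 7300 ≈ 3.4

3.4x


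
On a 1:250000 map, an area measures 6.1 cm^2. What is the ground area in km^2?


ground_area = 6.1 * (250000/100)^2 = 38125000.0 m^2 = 38.125 km^2

38.125 km^2


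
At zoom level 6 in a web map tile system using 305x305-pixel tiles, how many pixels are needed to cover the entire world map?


tiles per axis = 2^6 = 64
total tiles = 64^2 = 4096
pixels per axis = 64 * 305 = 19520
total pixels = 19520^2 = 381030400

381030400 pixels


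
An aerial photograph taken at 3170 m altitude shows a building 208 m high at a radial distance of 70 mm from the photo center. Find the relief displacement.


d = h * r / H = 208 * 70 / 3170 = 4.59 mm

4.59 mm


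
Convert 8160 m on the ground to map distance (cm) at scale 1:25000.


map_cm = 8160 * 100 / 25000 = 32.64 cm

32.64 cm


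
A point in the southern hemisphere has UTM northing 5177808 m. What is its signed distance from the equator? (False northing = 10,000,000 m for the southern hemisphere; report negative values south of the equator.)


For southern: actual = 5177808 - 10000000 = -4822192 m

-4822192 m


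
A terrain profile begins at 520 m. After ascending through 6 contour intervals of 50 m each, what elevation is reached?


elevation = 520 + 6 * 50 = 820 m

820 m


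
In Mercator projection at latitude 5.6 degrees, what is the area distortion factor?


area_distortion = 1/cos^2(5.6) = 1.01

1.01


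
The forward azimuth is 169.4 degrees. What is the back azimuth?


back azimuth = (169.4 + 180) mod 360 = 349.4 degrees

349.4 degrees


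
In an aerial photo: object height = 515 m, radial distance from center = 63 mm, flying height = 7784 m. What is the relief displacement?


d = h * r / H = 515 * 63 / 7784 = 4.17 mm

4.17 mm


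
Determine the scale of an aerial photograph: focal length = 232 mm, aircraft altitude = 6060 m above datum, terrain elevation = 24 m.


scale = f / (H - h) = 232 mm / 6036 m = 232 / 6036000 = 1:26017

1:26017


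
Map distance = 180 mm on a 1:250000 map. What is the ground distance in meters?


ground = 180 mm * 250000 / 1000 = 45000.0 m

45000.0 m


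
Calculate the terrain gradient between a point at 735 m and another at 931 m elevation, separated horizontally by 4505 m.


gradient = (931 - 735) / 4505 = 196 / 4505 = 0.0435

0.0435


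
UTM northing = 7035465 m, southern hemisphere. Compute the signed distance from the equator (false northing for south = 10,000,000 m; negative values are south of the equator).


For southern: actual = 7035465 - 10000000 = -2964535 m

-2964535 m


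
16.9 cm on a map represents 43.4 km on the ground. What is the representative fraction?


ground = 43.4 km = 4340000 cm; RF denominator = ground / map = 4340000 / 16.9 ≈ 256805; RF = 1:256805

1:256805


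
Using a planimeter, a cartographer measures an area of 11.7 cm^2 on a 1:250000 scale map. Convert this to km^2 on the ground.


ground_area = 11.7 * (250000/100)^2 = 73125000.0 m^2 = 73.125 km^2

73.125 km^2


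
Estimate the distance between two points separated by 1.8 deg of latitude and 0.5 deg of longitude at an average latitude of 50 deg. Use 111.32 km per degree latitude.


dlat_km = 1.8 * 111.32 = 200.376
dlon_km = 0.5 * 111.32 * cos(50) ≈ 35.778
dist = sqrt(200.376^2 + 35.778^2) ≈ 203.5 km

203.5 km


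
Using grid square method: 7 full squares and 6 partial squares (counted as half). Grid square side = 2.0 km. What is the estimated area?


effective squares = 7 + 6 * 0.5 = 10.0
area = 10.0 * 4.0 = 40.0 km^2

40.0 km^2


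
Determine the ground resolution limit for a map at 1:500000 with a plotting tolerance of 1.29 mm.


ground = 1.29 mm * 500000 / 1000 = 645.0 m

645.0 m


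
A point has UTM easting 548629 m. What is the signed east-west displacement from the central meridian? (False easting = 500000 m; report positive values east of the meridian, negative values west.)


displacement = 548629 - 500000 = 48629 m

48629 m


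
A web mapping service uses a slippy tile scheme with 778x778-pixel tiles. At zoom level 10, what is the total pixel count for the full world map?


tiles per axis = 2^10 = 1024
total tiles = 1024^2 = 1048576
pixels per axis = 1024 * 778 = 796672
total pixels = 796672^2 = 634686275584

634686275584 pixels


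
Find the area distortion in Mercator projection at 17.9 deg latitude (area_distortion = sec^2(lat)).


area_distortion = 1/cos^2(17.9) = 1.104

1.104


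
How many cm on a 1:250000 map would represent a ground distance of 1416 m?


map_cm = 1416 * 100 / 250000 = 0.5664 cm ≈ 0.57 cm

0.57 cm


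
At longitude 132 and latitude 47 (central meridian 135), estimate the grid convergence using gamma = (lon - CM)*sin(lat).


gamma = (132 - 135) * sin(47) = -3 * 0.731354 = -2.194 degrees

-2.194 degrees


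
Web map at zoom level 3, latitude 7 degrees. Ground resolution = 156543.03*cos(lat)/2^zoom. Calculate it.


res = 156543.03 * cos(7) / 2^3 = 156543.03 * 0.99254615 / 8 = 19422.02 m/pixel

19422.02 m/pixel


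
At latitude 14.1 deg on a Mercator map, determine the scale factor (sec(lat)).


SF = 1 / cos(14.1) = 1 / 0.969872 = 1.031

1.031


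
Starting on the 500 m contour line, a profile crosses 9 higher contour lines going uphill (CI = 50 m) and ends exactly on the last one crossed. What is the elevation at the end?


elevation = 500 + 9 * 50 = 950 m

950 m


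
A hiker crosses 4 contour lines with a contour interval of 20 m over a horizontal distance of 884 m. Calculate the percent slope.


elevation change = 4 * 20 = 80 m
slope = 80 / 884 * 100 = 9.0%

9.0%


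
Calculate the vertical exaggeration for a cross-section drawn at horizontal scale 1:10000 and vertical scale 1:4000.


VE = horizontal_scale / vertical_scale = 10000 / 4000 = 2.5

2.5x


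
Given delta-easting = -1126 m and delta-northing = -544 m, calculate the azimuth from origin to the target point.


az = atan2(-1126, -544) = -115.8 deg
adjusted to 0-360: 244.2 degrees

244.2 degrees


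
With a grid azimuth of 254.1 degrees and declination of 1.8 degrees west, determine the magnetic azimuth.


magnetic azimuth = grid azimuth - declination (east +ve)
mag_az = 254.1 - -1.8 = 255.9 degrees

255.9 degrees


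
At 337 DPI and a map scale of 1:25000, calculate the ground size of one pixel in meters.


pixel_cm = 2.54 / 337 ≈ 0.007537 cm
ground = pixel_cm * 25000 / 100 = 2.54 * 25000 / (337 * 100) = 63500 / 33700 ≈ 1.88 m

1.88 m


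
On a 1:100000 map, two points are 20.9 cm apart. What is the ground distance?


ground = 20.9 cm * 100000 / 100 = 20900.0 m = 20.9 km

20.9 km


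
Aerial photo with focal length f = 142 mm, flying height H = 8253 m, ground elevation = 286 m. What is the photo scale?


scale = f / (H - h) = 142 mm / 7967 m = 142 / 7967000 = 1:56106

1:56106


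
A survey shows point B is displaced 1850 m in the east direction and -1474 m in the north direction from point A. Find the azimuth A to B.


az = atan2(1850, -1474) = 128.5 deg
adjusted to 0-360: 128.5 degrees

128.5 degrees


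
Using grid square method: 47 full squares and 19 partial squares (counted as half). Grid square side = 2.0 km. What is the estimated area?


effective squares = 47 + 19 * 0.5 = 56.5
area = 56.5 * 4.0 = 226.0 km^2

226.0 km^2


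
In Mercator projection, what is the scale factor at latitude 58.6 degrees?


SF = 1 / cos(58.6) = 1 / 0.52101 = 1.919

1.919


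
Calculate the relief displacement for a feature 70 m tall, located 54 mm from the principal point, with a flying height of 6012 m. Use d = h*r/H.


d = h * r / H = 70 * 54 / 6012 = 0.63 mm

0.63 mm


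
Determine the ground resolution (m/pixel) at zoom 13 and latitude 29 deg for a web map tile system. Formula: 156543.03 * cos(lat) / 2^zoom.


res = 156543.03 * cos(29) / 2^13 = 156543.03 * 0.87461971 / 8192 = 16.71 m/pixel

16.71 m/pixel


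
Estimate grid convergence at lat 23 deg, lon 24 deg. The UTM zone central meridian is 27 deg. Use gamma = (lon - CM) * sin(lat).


gamma = (24 - 27) * sin(23) = -3 * 0.390731 = -1.172 degrees

-1.172 degrees


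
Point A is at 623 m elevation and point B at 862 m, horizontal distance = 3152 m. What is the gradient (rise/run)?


gradient = (862 - 623) / 3152 = 239 / 3152 = 0.0758

0.0758


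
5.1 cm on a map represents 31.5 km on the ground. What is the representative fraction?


ground = 31.5 km = 3150000 cm; RF denominator = ground / map = 3150000 / 5.1 ≈ 617647; RF = 1:617647

1:617647


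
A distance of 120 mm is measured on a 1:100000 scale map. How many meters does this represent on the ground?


ground = 120 mm * 100000 / 1000 = 12000.0 m

12000.0 m


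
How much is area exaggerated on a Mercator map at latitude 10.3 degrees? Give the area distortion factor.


area_distortion = 1/cos^2(10.3) = 1.033

1.033


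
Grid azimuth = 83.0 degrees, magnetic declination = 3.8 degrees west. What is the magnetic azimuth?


magnetic azimuth = grid azimuth - declination (east +ve)
mag_az = 83.0 - -3.8 = 86.8 degrees

86.8 degrees


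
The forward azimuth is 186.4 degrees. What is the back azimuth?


back azimuth = (186.4 + 180) mod 360 = 6.4 degrees

6.4 degrees


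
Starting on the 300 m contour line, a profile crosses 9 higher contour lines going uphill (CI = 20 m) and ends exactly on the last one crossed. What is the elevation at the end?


elevation = 300 + 9 * 20 = 480 m

480 m


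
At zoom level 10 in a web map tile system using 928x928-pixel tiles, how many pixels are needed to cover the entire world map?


tiles per axis = 2^10 = 1024
total tiles = 1024^2 = 1048576
pixels per axis = 1024 * 928 = 950272
total pixels = 950272^2 = 903016873984

903016873984 pixels


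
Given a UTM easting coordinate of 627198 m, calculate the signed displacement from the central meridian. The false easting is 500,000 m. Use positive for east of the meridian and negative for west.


displacement = 627198 - 500000 = 127198 m

127198 m


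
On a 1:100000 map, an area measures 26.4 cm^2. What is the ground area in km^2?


ground_area = 26.4 * (100000/100)^2 = 26400000.0 m^2 = 26.4 km^2

26.4 km^2


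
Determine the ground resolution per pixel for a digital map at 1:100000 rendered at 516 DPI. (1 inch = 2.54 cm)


pixel_cm = 2.54 / 516 ≈ 0.004922 cm
ground = pixel_cm * 100000 / 100 = 2.54 * 100000 / (516 * 100) = 254000 / 51600 ≈ 4.92 m

4.92 m


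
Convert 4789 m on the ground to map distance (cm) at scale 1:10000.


map_cm = 4789 * 100 / 10000 = 47.89 cm

47.89 cm


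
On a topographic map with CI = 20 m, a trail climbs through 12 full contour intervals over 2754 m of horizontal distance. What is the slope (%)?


elevation change = 12 * 20 = 240 m
slope = 240 / 2754 * 100 = 8.7%

8.7%


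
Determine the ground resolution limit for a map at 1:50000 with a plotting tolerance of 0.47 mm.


ground = 0.47 mm * 50000 / 1000 = 23.5 m

23.5 m


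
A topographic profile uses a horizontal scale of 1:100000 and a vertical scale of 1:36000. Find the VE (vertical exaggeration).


VE = horizontal_scale / vertical_scale = 100000 / 36000 ≈ 2.8

2.8x


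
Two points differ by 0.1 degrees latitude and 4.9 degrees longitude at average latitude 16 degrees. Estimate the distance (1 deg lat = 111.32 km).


dlat_km = 0.1 * 111.32 = 11.132
dlon_km = 4.9 * 111.32 * cos(16) ≈ 524.337
dist = sqrt(11.132^2 + 524.337^2) ≈ 524.5 km

524.5 km


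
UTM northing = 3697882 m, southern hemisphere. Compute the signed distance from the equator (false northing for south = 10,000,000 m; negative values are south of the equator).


For southern: actual = 3697882 - 10000000 = -6302118 m

-6302118 m


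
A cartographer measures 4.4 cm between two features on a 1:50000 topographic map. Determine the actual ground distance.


ground = 4.4 cm * 50000 / 100 = 2200.0 m = 2.2 km

2.2 km
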